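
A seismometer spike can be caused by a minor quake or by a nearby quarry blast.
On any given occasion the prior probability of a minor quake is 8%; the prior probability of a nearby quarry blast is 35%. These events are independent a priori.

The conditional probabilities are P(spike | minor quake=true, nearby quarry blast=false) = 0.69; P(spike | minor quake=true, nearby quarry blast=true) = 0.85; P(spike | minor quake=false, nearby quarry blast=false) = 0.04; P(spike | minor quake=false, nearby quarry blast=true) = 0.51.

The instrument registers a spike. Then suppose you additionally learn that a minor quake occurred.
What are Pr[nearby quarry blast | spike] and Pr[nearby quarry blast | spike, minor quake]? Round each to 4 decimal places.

Pr[nearby quarry blast | spike] ≈ 0.7587; Pr[nearby quarry blast | spike, minor quake] ≈ 0.3988

By total probability over the 4 (minor quake, nearby quarry blast) configurations:
  P(spike) = 0.04*0.92*0.65 + 0.51*0.92*0.35 + 0.69*0.08*0.65 + 0.85*0.08*0.35
        = 0.023920 + 0.164220 + 0.035880 + 0.023800 = 0.247820
Configurations with nearby quarry blast contribute 0.188020, so
  P(nearby quarry blast | spike) = 0.188020 / 0.247820 ≈ 0.7587

Now also conditioning on minor quake=true:
P(spike | minor quake) = 0.69*0.65 + 0.85*0.35 = 0.448500 + 0.297500 = 0.746000
The nearby quarry blast-present share is 0.85*0.35 = 0.297500.
Hence the posterior is 0.297500/0.746000 ≈ 0.3988.
This is intercausal reasoning (explaining away): once minor quake accounts for the spike, nearby quarry blast becomes less likely.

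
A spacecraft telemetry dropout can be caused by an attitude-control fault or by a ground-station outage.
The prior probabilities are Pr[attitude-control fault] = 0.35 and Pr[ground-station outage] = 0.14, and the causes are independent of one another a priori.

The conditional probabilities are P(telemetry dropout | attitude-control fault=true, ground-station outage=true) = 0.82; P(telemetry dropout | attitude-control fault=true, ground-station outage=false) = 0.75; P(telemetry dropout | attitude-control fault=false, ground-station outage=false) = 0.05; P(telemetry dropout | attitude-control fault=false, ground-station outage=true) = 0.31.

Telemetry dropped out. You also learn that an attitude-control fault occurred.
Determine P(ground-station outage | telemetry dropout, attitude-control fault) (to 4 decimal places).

Sum P(telemetry dropout|·) weighted by the priors over both values of ground-station outage:
  P(telemetry dropout | attitude-control fault) = 0.75·0.86 + 0.82·0.14
        = 0.645000 + 0.114800 = 0.759800
Keeping only the ground-station outage-present terms gives 0.114800, so
  P(ground-station outage | telemetry dropout, attitude-control fault) = 0.114800 / 0.759800 ≈ 0.1511

P(ground-station outage | telemetry dropout, attitude-control fault) ≈ 0.1511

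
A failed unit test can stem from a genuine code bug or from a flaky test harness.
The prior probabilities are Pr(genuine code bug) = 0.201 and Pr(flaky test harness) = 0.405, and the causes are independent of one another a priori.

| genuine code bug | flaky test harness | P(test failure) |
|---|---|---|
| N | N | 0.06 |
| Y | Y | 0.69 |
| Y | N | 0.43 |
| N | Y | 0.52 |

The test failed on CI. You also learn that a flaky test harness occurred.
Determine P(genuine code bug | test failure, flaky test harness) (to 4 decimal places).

Weight on genuine code bug=true, given the evidence: 0.69·0.201 = 0.138690
Normalizer over all consistent configurations: 0.52·0.799 + 0.69·0.201 = 0.554170
Posterior = 0.138690 / 0.554170 ≈ 0.2503

P(genuine code bug | test failure, flaky test harness) ≈ 0.2503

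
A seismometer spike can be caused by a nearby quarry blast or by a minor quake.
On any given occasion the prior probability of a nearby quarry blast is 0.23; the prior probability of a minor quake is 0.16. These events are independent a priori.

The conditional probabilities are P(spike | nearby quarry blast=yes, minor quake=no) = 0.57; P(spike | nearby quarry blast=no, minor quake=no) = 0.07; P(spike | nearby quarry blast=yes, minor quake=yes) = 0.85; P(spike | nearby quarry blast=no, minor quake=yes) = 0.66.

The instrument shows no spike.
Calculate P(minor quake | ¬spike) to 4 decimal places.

P(minor quake | ¬spike) ≈ 0.0648

Enumerate the 4 (nearby quarry blast, minor quake) configurations and weight by the priors:
  P(¬spike) = 0.93×0.77×0.84 + 0.34×0.77×0.16 + 0.43×0.23×0.84 + 0.15×0.23×0.16
        = 0.601524 + 0.041888 + 0.083076 + 0.005520 = 0.732008
Keeping only the minor quake-present terms gives 0.047408, so
  P(minor quake | ¬spike) = 0.047408 / 0.732008 ≈ 0.0648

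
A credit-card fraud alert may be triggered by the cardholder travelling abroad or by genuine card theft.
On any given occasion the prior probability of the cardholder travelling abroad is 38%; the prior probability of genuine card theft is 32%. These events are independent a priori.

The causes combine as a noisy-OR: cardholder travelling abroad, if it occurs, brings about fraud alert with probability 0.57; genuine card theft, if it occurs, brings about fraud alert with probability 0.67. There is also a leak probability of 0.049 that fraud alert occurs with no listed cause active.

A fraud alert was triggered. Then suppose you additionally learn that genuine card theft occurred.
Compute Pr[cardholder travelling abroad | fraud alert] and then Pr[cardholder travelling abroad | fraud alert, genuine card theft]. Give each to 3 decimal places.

Pr[cardholder travelling abroad | fraud alert] ≈ 0.622; Pr[cardholder travelling abroad | fraud alert, genuine card theft] ≈ 0.436

Under noisy-OR, P(fraud alert | causes) = 1 − (1−0.049)·∏(1−qᵢ) over the active causes.
Numerator (weight on configurations with cardholder travelling abroad): 0.152732 + 0.105190 = 0.257922
Denominator P(fraud alert): 0.049×0.62×0.68 + 0.68617×0.62×0.32 + 0.59107×0.38×0.68 + 0.865053×0.38×0.32 = 0.414716
Posterior = 0.257922 / 0.414716 ≈ 0.622

Now condition on the additional information:
Numerator (weight on configurations with cardholder travelling abroad): 0.865053·0.38 = 0.328720
Normalizer over all consistent configurations: 0.68617·0.62 + 0.865053·0.38 = 0.754145
P(cardholder travelling abroad | fraud alert, genuine card theft) = 0.328720/0.754145 ≈ 0.436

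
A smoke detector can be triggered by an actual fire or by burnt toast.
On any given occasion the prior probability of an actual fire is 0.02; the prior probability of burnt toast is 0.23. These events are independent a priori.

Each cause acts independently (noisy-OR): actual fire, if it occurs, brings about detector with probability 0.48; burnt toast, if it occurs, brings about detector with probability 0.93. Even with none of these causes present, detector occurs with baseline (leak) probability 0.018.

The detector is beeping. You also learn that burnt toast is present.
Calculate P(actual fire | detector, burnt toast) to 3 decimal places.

Under noisy-OR, P(detector | causes) = 1 − (1−0.018)·∏(1−qᵢ) over the active causes.
Sum P(detector|·) weighted by the priors over both values of actual fire:
  P(detector | burnt toast) = 0.93126·0.98 + 0.964255·0.02
        = 0.912635 + 0.019285 = 0.931920
Configurations with actual fire contribute 0.019285, so
  P(actual fire | detector, burnt toast) = 0.019285 / 0.931920 ≈ 0.021

P(actual fire | detector, burnt toast) ≈ 0.021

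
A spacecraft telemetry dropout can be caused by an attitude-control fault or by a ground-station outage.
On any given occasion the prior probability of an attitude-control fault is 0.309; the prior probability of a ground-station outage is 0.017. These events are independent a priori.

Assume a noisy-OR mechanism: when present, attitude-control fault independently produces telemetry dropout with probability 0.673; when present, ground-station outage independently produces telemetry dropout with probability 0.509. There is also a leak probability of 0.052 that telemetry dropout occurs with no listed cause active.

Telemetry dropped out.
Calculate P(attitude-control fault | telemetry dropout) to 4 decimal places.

P(attitude-control fault | telemetry dropout) ≈ 0.8373

Under noisy-OR, P(telemetry dropout | causes) = 1 − (1−0.052)·∏(1−qᵢ) over the active causes.
By total probability over the 4 (attitude-control fault, ground-station outage) configurations:
  P(telemetry dropout) = 0.052*0.691*0.983 + 0.534532*0.691*0.017 + 0.690004*0.309*0.983 + 0.847792*0.309*0.017
        = 0.035321 + 0.006279 + 0.209587 + 0.004453 = 0.255640
The terms with attitude-control fault present sum to 0.214040, so
  P(attitude-control fault | telemetry dropout) = 0.214040 / 0.255640 ≈ 0.8373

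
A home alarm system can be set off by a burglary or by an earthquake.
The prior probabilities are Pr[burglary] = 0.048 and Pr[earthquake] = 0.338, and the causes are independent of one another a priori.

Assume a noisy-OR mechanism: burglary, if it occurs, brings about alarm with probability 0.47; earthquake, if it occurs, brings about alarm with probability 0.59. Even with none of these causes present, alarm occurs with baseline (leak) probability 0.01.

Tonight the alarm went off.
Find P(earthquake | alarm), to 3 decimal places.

P(earthquake | alarm) ≈ 0.905

Under noisy-OR, P(alarm | causes) = 1 − (1−0.01)·∏(1−qᵢ) over the active causes.
Sum P(alarm|·) weighted by the priors over the 4 (burglary, earthquake) configurations:
  P(alarm) = 0.01×0.952×0.662 + 0.5941×0.952×0.338 + 0.4753×0.048×0.662 + 0.784873×0.048×0.338
        = 0.006302 + 0.191167 + 0.015103 + 0.012734 = 0.225306
Configurations with earthquake contribute 0.203901, so
  P(earthquake | alarm) = 0.203901 / 0.225306 ≈ 0.905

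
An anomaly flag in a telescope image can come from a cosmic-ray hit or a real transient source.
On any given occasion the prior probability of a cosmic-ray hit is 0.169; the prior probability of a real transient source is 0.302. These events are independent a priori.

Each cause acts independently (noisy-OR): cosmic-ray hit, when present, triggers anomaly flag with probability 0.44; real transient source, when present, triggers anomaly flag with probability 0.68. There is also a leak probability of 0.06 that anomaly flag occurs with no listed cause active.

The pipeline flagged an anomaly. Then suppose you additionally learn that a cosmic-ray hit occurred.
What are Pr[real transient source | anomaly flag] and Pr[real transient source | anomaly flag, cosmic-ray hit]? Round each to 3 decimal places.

Pr[real transient source | anomaly flag] ≈ 0.706; Pr[real transient source | anomaly flag, cosmic-ray hit] ≈ 0.432

Under noisy-OR, P(anomaly flag | causes) = 1 − (1−0.06)·∏(1−qᵢ) over the active causes.
P(anomaly flag) = 0.06×0.831×0.698 + 0.6992×0.831×0.302 + 0.4736×0.169×0.698 + 0.831552×0.169×0.302 = 0.034802 + 0.175473 + 0.055867 + 0.042441 = 0.308583
Of this, 0.217914 comes from 0.175473 + 0.042441 (the real transient source=true cases).
P(real transient source | anomaly flag) = 0.217914 / 0.308583 ≈ 0.706

Now condition on the additional information:
P(anomaly flag | cosmic-ray hit) = 0.4736·0.698 + 0.831552·0.302 = 0.330573 + 0.251129 = 0.581702
Restricting to configurations with real transient source present: 0.831552·0.302 = 0.251129.
So P(real transient source | anomaly flag, cosmic-ray hit) = 0.251129/0.581702 ≈ 0.432.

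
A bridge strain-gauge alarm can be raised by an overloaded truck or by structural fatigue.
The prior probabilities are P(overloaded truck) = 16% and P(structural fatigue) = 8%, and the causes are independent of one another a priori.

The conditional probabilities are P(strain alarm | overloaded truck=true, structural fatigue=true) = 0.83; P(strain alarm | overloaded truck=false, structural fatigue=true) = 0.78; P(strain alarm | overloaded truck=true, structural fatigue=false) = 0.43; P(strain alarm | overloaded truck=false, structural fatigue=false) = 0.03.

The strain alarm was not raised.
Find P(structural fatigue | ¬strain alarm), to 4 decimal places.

P(¬strain alarm) = 0.97*0.84*0.92 + 0.22*0.84*0.08 + 0.57*0.16*0.92 + 0.17*0.16*0.08 = 0.749616 + 0.014784 + 0.083904 + 0.002176 = 0.850480
The structural fatigue-present share is 0.014784 + 0.002176 = 0.016960.
Hence the posterior is 0.016960/0.850480 ≈ 0.0199.

P(structural fatigue | ¬strain alarm) ≈ 0.0199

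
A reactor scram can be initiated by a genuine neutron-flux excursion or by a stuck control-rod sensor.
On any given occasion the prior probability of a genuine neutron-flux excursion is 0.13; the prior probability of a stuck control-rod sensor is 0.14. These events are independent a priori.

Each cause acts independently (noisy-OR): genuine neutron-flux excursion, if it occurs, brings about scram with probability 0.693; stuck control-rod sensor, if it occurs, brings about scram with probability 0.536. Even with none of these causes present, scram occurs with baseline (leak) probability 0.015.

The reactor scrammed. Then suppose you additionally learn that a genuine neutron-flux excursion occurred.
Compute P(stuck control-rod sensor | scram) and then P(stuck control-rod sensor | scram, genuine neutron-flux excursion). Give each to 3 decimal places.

P(stuck control-rod sensor | scram) ≈ 0.478; P(stuck control-rod sensor | scram, genuine neutron-flux excursion) ≈ 0.167

Under noisy-OR, P(scram | causes) = 1 − (1−0.015)·∏(1−qᵢ) over the active causes.
By total probability over the 4 (genuine neutron-flux excursion, stuck control-rod sensor) configurations:
  P(scram) = 0.015·0.87·0.86 + 0.54296·0.87·0.14 + 0.697605·0.13·0.86 + 0.859689·0.13·0.14
        = 0.011223 + 0.066133 + 0.077992 + 0.015646 = 0.170994
Keeping only the stuck control-rod sensor-present terms gives 0.081779, so
  P(stuck control-rod sensor | scram) = 0.081779 / 0.170994 ≈ 0.478

With the extra evidence:
P(scram | genuine neutron-flux excursion) = 0.697605×0.86 + 0.859689×0.14 = 0.599940 + 0.120356 = 0.720296
Restricting to configurations with stuck control-rod sensor present: 0.859689×0.14 = 0.120356.
So P(stuck control-rod sensor | scram, genuine neutron-flux excursion) = 0.120356/0.720296 ≈ 0.167.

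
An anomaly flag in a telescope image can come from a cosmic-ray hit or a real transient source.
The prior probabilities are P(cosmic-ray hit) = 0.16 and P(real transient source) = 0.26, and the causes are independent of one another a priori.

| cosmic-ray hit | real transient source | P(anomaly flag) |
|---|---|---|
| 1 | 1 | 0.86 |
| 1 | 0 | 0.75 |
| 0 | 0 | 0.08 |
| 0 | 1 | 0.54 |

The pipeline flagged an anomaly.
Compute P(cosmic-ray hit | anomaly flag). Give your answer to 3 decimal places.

P(cosmic-ray hit | anomaly flag) ≈ 0.426

P(anomaly flag) = 0.08·0.84·0.74 + 0.54·0.84·0.26 + 0.75·0.16·0.74 + 0.86·0.16·0.26 = 0.049728 + 0.117936 + 0.088800 + 0.035776 = 0.292240
The cosmic-ray hit-present share is 0.088800 + 0.035776 = 0.124576.
P(cosmic-ray hit | anomaly flag) = 0.124576 / 0.292240 ≈ 0.426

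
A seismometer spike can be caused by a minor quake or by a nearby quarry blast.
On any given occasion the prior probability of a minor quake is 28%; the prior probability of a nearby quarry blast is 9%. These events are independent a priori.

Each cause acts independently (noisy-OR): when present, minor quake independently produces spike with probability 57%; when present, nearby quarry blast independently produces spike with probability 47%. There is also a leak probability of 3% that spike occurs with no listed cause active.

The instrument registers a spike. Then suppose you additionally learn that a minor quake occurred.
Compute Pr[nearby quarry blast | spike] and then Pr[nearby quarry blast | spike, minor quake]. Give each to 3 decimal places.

Under noisy-OR, P(spike | causes) = 1 − (1−0.03)·∏(1−qᵢ) over the active causes.
P(spike) = 0.03*0.72*0.91 + 0.4859*0.72*0.09 + 0.5829*0.28*0.91 + 0.778937*0.28*0.09 = 0.019656 + 0.031486 + 0.148523 + 0.019629 = 0.219294
Of this, 0.051115 comes from 0.031486 + 0.019629 (the nearby quarry blast=true cases).
So P(nearby quarry blast | spike) = 0.051115/0.219294 ≈ 0.233.

Now also conditioning on minor quake=true:
Sum P(spike|·) weighted by the priors over both values of nearby quarry blast:
  P(spike | minor quake) = 0.5829·0.91 + 0.778937·0.09
        = 0.530439 + 0.070104 = 0.600543
Configurations with nearby quarry blast contribute 0.070104, so
  P(nearby quarry blast | spike, minor quake) = 0.070104 / 0.600543 ≈ 0.117
The drop from 0.233 to 0.117 is the explaining-away (discounting) effect.

Pr[nearby quarry blast | spike] ≈ 0.233; Pr[nearby quarry blast | spike, minor quake] ≈ 0.117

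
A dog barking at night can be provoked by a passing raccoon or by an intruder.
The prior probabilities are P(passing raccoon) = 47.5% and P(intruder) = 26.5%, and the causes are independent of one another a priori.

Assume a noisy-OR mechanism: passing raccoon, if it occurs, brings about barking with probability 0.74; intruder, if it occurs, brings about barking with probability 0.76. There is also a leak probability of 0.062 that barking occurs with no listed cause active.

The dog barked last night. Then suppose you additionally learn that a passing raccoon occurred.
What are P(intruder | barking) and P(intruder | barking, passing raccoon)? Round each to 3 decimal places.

Under noisy-OR, P(barking | causes) = 1 − (1−0.062)·∏(1−qᵢ) over the active causes.
By total probability over the 4 (passing raccoon, intruder) configurations:
  P(barking) = 0.062×0.525×0.735 + 0.77488×0.525×0.265 + 0.75612×0.475×0.735 + 0.941469×0.475×0.265
        = 0.023924 + 0.107805 + 0.263980 + 0.118507 = 0.514216
The terms with intruder present sum to 0.226312, so
  P(intruder | barking) = 0.226312 / 0.514216 ≈ 0.440

Now condition on the additional information:
For the numerator, keep only intruder=true terms: 0.941469*0.265 = 0.249489
Denominator P(barking | passing raccoon): 0.75612*0.735 + 0.941469*0.265 = 0.805237
P(intruder | barking, passing raccoon) = 0.249489/0.805237 ≈ 0.310
Conditioning on passing raccoon lowers the posterior on intruder: the classic explaining-away effect in a common-effect structure.

P(intruder | barking) ≈ 0.440; P(intruder | barking, passing raccoon) ≈ 0.310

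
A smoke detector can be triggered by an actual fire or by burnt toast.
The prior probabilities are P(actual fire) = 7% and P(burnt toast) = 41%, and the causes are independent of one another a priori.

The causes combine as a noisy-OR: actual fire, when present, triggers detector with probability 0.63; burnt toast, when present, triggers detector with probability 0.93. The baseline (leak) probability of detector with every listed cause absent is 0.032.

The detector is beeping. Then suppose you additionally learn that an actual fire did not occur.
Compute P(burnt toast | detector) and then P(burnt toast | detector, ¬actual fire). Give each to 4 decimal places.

P(burnt toast | detector) ≈ 0.8969; P(burnt toast | detector, ¬actual fire) ≈ 0.9529

Under noisy-OR, P(detector | causes) = 1 − (1−0.032)·∏(1−qᵢ) over the active causes.
Weight on burnt toast=true, given the evidence: 0.355463 + 0.027980 = 0.383443
The normalizing constant is 0.032*0.93*0.59 + 0.93224*0.93*0.41 + 0.64184*0.07*0.59 + 0.974929*0.07*0.41 = 0.427509
P(burnt toast | detector) = 0.383443/0.427509 ≈ 0.8969

Now also conditioning on actual fire≠true:
Numerator (weight on configurations with burnt toast): 0.93224*0.41 = 0.382218
Normalizer over all consistent configurations: 0.032*0.59 + 0.93224*0.41 = 0.401098
P(burnt toast | detector, ¬actual fire) = 0.382218/0.401098 ≈ 0.9529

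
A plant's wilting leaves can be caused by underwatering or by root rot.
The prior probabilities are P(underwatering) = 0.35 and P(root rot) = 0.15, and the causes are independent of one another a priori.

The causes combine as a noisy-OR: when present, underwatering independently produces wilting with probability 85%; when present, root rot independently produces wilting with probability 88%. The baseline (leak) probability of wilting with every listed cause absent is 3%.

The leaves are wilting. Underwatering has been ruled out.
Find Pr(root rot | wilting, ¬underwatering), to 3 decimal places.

Under noisy-OR, P(wilting | causes) = 1 − (1−0.03)·∏(1−qᵢ) over the active causes.
Sum P(wilting|·) weighted by the priors over both values of root rot:
  P(wilting | ¬underwatering) = 0.03*0.85 + 0.8836*0.15
        = 0.025500 + 0.132540 = 0.158040
Keeping only the root rot-present terms gives 0.132540, so
  P(root rot | wilting, ¬underwatering) = 0.132540 / 0.158040 ≈ 0.839

Pr(root rot | wilting, ¬underwatering) ≈ 0.839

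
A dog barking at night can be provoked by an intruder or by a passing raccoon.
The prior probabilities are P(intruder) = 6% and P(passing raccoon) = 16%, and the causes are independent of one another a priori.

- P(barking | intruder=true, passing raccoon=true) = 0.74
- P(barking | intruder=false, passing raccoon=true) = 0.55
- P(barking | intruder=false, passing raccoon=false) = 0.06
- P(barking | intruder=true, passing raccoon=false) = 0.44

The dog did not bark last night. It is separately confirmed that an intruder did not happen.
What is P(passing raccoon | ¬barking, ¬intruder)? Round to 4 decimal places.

P(passing raccoon | ¬barking, ¬intruder) ≈ 0.0836

Enumerate both values of passing raccoon and weight by the priors:
  P(¬barking | ¬intruder) = 0.94×0.84 + 0.45×0.16
        = 0.789600 + 0.072000 = 0.861600
The terms with passing raccoon present sum to 0.072000, so
  P(passing raccoon | ¬barking, ¬intruder) = 0.072000 / 0.861600 ≈ 0.0836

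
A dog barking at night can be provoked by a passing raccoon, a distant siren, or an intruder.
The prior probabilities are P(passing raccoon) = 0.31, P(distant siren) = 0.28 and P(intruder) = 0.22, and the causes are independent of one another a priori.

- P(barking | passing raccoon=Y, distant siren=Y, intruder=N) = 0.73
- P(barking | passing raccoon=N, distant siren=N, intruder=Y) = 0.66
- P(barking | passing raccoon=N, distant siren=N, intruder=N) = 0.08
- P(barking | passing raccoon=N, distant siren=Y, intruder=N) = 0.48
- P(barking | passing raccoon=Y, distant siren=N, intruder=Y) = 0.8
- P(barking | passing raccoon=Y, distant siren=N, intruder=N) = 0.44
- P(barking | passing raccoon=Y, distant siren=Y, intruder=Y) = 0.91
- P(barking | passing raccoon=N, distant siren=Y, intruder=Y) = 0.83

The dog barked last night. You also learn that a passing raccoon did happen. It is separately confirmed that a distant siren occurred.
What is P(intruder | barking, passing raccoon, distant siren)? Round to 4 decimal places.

Weight on intruder=true, given the evidence: 0.91·0.22 = 0.200200
Normalizer over all consistent configurations: 0.73·0.78 + 0.91·0.22 = 0.769600
Posterior = 0.200200 / 0.769600 ≈ 0.2601

P(intruder | barking, passing raccoon, distant siren) ≈ 0.2601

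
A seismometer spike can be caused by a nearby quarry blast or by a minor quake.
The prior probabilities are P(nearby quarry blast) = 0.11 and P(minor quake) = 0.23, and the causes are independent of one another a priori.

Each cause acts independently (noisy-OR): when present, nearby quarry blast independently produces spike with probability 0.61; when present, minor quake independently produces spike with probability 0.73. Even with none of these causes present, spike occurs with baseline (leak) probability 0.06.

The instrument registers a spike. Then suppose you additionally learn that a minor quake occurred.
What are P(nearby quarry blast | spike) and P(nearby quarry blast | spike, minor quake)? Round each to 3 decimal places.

P(nearby quarry blast | spike) ≈ 0.283; P(nearby quarry blast | spike, minor quake) ≈ 0.130

Under noisy-OR, P(spike | causes) = 1 − (1−0.06)·∏(1−qᵢ) over the active causes.
Enumerate the 4 (nearby quarry blast, minor quake) configurations and weight by the priors:
  P(spike) = 0.06×0.89×0.77 + 0.7462×0.89×0.23 + 0.6334×0.11×0.77 + 0.901018×0.11×0.23
        = 0.041118 + 0.152747 + 0.053649 + 0.022796 = 0.270310
Keeping only the nearby quarry blast-present terms gives 0.076445, so
  P(nearby quarry blast | spike) = 0.076445 / 0.270310 ≈ 0.283

With the extra evidence:
P(spike | minor quake) = 0.7462·0.89 + 0.901018·0.11 = 0.664118 + 0.099112 = 0.763230
The nearby quarry blast-present share is 0.901018·0.11 = 0.099112.
So P(nearby quarry blast | spike, minor quake) = 0.099112/0.763230 ≈ 0.130.
This is intercausal reasoning (explaining away): once minor quake accounts for the spike, nearby quarry blast becomes less likely.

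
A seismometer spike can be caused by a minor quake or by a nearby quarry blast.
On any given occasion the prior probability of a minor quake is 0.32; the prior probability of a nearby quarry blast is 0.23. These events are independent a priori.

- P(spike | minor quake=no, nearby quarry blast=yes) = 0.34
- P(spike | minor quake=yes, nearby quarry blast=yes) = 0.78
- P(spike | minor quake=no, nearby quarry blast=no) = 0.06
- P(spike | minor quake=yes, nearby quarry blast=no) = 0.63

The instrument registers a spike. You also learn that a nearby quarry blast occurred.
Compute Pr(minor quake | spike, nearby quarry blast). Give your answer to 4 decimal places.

For the numerator, keep only minor quake=true terms: 0.78*0.32 = 0.249600
Denominator P(spike | nearby quarry blast): 0.34*0.68 + 0.78*0.32 = 0.480800
P(minor quake | spike, nearby quarry blast) = 0.249600/0.480800 ≈ 0.5191

Pr(minor quake | spike, nearby quarry blast) ≈ 0.5191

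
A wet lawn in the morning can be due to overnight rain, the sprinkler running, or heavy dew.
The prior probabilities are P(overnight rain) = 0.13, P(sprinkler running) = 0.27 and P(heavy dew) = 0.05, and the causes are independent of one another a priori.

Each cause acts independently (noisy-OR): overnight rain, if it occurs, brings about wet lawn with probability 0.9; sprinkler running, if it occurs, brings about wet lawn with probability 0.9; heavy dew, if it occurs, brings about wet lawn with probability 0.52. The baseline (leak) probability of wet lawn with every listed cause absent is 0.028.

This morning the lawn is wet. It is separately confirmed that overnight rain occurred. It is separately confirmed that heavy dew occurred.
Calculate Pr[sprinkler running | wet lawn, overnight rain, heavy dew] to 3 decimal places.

Pr[sprinkler running | wet lawn, overnight rain, heavy dew] ≈ 0.279

Under noisy-OR, P(wet lawn | causes) = 1 − (1−0.028)·∏(1−qᵢ) over the active causes.
P(wet lawn | overnight rain, heavy dew) = 0.953344*0.73 + 0.995334*0.27 = 0.695941 + 0.268740 = 0.964681
Restricting to configurations with sprinkler running present: 0.995334*0.27 = 0.268740.
P(sprinkler running | wet lawn, overnight rain, heavy dew) = 0.268740 / 0.964681 ≈ 0.279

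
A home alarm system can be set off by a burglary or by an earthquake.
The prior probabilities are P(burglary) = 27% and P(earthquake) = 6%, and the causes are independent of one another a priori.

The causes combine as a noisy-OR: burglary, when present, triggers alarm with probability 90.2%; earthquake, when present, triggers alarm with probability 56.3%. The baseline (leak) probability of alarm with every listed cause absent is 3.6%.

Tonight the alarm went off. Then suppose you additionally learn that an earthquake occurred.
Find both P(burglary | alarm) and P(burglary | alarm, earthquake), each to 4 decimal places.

P(burglary | alarm) ≈ 0.8306; P(burglary | alarm, earthquake) ≈ 0.3799

Under noisy-OR, P(alarm | causes) = 1 − (1−0.036)·∏(1−qᵢ) over the active causes.
By total probability over the 4 (burglary, earthquake) configurations:
  P(alarm) = 0.036*0.73*0.94 + 0.578732*0.73*0.06 + 0.905528*0.27*0.94 + 0.958716*0.27*0.06
        = 0.024703 + 0.025348 + 0.229823 + 0.015531 = 0.295405
Keeping only the burglary-present terms gives 0.245354, so
  P(burglary | alarm) = 0.245354 / 0.295405 ≈ 0.8306

With the extra evidence:
P(alarm | earthquake) = 0.578732·0.73 + 0.958716·0.27 = 0.422474 + 0.258853 = 0.681327
Of this, 0.258853 comes from 0.958716·0.27 (the burglary=true cases).
Hence the posterior is 0.258853/0.681327 ≈ 0.3799.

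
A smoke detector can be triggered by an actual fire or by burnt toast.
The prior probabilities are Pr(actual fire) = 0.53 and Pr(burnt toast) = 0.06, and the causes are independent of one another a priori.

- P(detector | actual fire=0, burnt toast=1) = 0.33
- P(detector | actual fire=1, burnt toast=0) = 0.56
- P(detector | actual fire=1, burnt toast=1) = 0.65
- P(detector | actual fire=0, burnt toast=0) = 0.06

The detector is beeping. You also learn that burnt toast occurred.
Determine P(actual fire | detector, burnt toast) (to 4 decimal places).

For the numerator, keep only actual fire=true terms: 0.65·0.53 = 0.344500
Denominator P(detector | burnt toast): 0.33·0.47 + 0.65·0.53 = 0.499600
Posterior = 0.344500 / 0.499600 ≈ 0.6896

P(actual fire | detector, burnt toast) ≈ 0.6896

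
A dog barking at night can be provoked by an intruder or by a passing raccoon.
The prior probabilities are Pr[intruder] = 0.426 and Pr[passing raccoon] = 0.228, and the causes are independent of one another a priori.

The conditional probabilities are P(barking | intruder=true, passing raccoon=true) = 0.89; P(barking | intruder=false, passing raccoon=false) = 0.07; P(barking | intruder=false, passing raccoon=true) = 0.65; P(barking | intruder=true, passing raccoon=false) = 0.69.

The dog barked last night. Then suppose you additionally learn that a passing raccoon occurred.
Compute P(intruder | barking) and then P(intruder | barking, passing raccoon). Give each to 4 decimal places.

P(intruder | barking) ≈ 0.7297; P(intruder | barking, passing raccoon) ≈ 0.5040

Numerator (weight on configurations with intruder): 0.226922 + 0.086444 = 0.313366
The normalizing constant is 0.07*0.574*0.772 + 0.65*0.574*0.228 + 0.69*0.426*0.772 + 0.89*0.426*0.228 = 0.429452
P(intruder | barking) = 0.313366/0.429452 ≈ 0.7297

Now condition on the additional information:
P(barking | passing raccoon) = 0.65·0.574 + 0.89·0.426 = 0.373100 + 0.379140 = 0.752240
Of this, 0.379140 comes from 0.89·0.426 (the intruder=true cases).
P(intruder | barking, passing raccoon) = 0.379140 / 0.752240 ≈ 0.5040
Conditioning on passing raccoon lowers the posterior on intruder: the classic explaining-away effect in a common-effect structure.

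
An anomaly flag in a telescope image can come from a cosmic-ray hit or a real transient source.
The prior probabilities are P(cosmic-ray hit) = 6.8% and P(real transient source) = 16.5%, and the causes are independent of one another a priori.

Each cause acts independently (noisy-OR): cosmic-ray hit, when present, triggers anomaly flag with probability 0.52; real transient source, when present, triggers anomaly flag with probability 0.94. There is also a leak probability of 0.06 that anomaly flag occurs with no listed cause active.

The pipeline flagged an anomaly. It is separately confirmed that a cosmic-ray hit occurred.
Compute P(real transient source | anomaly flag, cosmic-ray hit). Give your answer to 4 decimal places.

P(real transient source | anomaly flag, cosmic-ray hit) ≈ 0.2594

Under noisy-OR, P(anomaly flag | causes) = 1 − (1−0.06)·∏(1−qᵢ) over the active causes.
P(anomaly flag | cosmic-ray hit) = 0.5488*0.835 + 0.972928*0.165 = 0.458248 + 0.160533 = 0.618781
Restricting to configurations with real transient source present: 0.972928*0.165 = 0.160533.
Hence the posterior is 0.160533/0.618781 ≈ 0.2594.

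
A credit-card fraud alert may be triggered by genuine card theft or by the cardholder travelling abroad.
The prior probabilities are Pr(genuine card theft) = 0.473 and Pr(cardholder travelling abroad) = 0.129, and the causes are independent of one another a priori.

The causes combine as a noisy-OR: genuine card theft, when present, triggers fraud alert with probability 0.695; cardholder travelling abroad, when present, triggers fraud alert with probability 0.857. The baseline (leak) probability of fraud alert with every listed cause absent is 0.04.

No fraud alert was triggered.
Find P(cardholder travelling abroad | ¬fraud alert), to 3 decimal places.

P(cardholder travelling abroad | ¬fraud alert) ≈ 0.021

Under noisy-OR, P(fraud alert | causes) = 1 − (1−0.04)·∏(1−qᵢ) over the active causes.
Weight on cardholder travelling abroad=true, given the evidence: 0.009333 + 0.002555 = 0.011888
Denominator P(¬fraud alert): 0.96·0.527·0.871 + 0.13728·0.527·0.129 + 0.2928·0.473·0.871 + 0.04187·0.473·0.129 = 0.573173
P(cardholder travelling abroad | ¬fraud alert) = 0.011888/0.573173 ≈ 0.021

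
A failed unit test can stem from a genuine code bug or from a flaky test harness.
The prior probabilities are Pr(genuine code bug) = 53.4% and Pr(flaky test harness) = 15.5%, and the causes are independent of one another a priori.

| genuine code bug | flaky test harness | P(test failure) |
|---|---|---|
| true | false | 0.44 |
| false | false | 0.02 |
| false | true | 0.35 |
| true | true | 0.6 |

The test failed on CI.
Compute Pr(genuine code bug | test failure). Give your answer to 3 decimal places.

Pr(genuine code bug | test failure) ≈ 0.882

P(test failure) = 0.02*0.466*0.845 + 0.35*0.466*0.155 + 0.44*0.534*0.845 + 0.6*0.534*0.155 = 0.007875 + 0.025280 + 0.198541 + 0.049662 = 0.281358
The genuine code bug-present share is 0.198541 + 0.049662 = 0.248203.
Hence the posterior is 0.248203/0.281358 ≈ 0.882.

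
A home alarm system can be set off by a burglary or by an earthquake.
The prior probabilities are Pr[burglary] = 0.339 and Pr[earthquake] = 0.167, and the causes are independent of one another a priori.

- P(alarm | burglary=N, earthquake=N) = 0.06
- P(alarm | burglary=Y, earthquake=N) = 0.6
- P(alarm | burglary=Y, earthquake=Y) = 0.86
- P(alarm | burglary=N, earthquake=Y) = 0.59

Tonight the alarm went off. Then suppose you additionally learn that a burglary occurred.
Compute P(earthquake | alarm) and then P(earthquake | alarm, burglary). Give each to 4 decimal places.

P(earthquake | alarm) ≈ 0.3599; P(earthquake | alarm, burglary) ≈ 0.2232

By total probability over the 4 (burglary, earthquake) configurations:
  P(alarm) = 0.06*0.661*0.833 + 0.59*0.661*0.167 + 0.6*0.339*0.833 + 0.86*0.339*0.167
        = 0.033037 + 0.065128 + 0.169432 + 0.048687 = 0.316284
The terms with earthquake present sum to 0.113815, so
  P(earthquake | alarm) = 0.113815 / 0.316284 ≈ 0.3599

Now also conditioning on burglary=true:
For the numerator, keep only earthquake=true terms: 0.86*0.167 = 0.143620
Denominator P(alarm | burglary): 0.6*0.833 + 0.86*0.167 = 0.643420
Posterior = 0.143620 / 0.643420 ≈ 0.2232
Conditioning on burglary lowers the posterior on earthquake: the classic explaining-away effect in a common-effect structure.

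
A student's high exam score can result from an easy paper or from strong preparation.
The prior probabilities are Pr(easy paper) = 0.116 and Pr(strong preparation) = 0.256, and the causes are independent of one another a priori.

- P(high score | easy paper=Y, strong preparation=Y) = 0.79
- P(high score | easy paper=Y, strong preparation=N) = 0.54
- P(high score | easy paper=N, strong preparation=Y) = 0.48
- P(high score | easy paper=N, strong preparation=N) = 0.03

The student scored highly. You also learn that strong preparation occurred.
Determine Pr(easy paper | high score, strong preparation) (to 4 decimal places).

P(high score | strong preparation) = 0.48×0.884 + 0.79×0.116 = 0.424320 + 0.091640 = 0.515960
The easy paper-present share is 0.79×0.116 = 0.091640.
P(easy paper | high score, strong preparation) = 0.091640 / 0.515960 ≈ 0.1776

Pr(easy paper | high score, strong preparation) ≈ 0.1776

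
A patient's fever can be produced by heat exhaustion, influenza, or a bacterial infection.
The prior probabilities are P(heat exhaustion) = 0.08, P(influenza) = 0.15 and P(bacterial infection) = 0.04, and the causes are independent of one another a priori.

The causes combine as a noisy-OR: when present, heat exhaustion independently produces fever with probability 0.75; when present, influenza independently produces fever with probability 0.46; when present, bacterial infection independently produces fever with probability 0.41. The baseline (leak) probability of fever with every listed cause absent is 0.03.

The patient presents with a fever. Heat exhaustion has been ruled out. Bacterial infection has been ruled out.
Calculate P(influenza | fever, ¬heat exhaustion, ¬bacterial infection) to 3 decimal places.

P(influenza | fever, ¬heat exhaustion, ¬bacterial infection) ≈ 0.737

Under noisy-OR, P(fever | causes) = 1 − (1−0.03)·∏(1−qᵢ) over the active causes.
By total probability over both values of influenza:
  P(fever | ¬heat exhaustion, ¬bacterial infection) = 0.03×0.85 + 0.4762×0.15
        = 0.025500 + 0.071430 = 0.096930
Configurations with influenza contribute 0.071430, so
  P(influenza | fever, ¬heat exhaustion, ¬bacterial infection) = 0.071430 / 0.096930 ≈ 0.737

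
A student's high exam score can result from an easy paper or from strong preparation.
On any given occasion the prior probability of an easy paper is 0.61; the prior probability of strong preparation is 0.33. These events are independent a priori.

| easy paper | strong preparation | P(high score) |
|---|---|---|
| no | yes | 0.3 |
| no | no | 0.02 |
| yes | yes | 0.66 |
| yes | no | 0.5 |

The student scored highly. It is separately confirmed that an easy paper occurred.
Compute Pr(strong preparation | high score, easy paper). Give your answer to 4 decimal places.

Sum P(high score|·) weighted by the priors over both values of strong preparation:
  P(high score | easy paper) = 0.5·0.67 + 0.66·0.33
        = 0.335000 + 0.217800 = 0.552800
Configurations with strong preparation contribute 0.217800, so
  P(strong preparation | high score, easy paper) = 0.217800 / 0.552800 ≈ 0.3940

Pr(strong preparation | high score, easy paper) ≈ 0.3940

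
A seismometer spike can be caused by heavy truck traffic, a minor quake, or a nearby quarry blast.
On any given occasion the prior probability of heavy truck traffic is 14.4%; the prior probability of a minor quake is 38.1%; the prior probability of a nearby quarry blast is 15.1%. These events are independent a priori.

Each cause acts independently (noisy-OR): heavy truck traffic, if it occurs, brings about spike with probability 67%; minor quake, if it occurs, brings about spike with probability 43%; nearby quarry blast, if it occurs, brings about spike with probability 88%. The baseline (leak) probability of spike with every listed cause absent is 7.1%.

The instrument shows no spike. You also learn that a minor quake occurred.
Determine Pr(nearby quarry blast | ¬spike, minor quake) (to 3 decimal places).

Under noisy-OR, P(spike | causes) = 1 − (1−0.071)·∏(1−qᵢ) over the active causes.
Sum P(¬spike|·) weighted by the priors over the 4 (heavy truck traffic, nearby quarry blast) configurations:
  P(¬spike | minor quake) = 0.52953*0.856*0.849 + 0.063544*0.856*0.151 + 0.174745*0.144*0.849 + 0.020969*0.144*0.151
        = 0.384833 + 0.008213 + 0.021364 + 0.000456 = 0.414866
Keeping only the nearby quarry blast-present terms gives 0.008669, so
  P(nearby quarry blast | ¬spike, minor quake) = 0.008669 / 0.414866 ≈ 0.021

Pr(nearby quarry blast | ¬spike, minor quake) ≈ 0.021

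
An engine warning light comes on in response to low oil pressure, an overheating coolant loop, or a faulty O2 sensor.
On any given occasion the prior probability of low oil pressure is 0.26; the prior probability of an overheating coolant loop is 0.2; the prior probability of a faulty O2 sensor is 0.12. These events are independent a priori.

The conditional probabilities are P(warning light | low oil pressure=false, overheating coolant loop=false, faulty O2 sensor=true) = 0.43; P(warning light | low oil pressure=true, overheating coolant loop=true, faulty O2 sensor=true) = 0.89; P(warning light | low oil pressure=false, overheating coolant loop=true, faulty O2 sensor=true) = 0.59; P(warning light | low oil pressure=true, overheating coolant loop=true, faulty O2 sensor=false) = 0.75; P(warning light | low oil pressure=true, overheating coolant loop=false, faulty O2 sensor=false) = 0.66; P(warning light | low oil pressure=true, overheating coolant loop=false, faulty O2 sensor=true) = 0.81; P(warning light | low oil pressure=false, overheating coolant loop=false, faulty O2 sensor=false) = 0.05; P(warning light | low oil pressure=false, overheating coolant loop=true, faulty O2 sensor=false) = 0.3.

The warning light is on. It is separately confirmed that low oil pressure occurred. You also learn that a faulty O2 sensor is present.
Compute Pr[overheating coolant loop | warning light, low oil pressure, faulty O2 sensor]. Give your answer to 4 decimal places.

Pr[overheating coolant loop | warning light, low oil pressure, faulty O2 sensor] ≈ 0.2155

Enumerate both values of overheating coolant loop and weight by the priors:
  P(warning light | low oil pressure, faulty O2 sensor) = 0.81*0.8 + 0.89*0.2
        = 0.648000 + 0.178000 = 0.826000
Configurations with overheating coolant loop contribute 0.178000, so
  P(overheating coolant loop | warning light, low oil pressure, faulty O2 sensor) = 0.178000 / 0.826000 ≈ 0.2155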